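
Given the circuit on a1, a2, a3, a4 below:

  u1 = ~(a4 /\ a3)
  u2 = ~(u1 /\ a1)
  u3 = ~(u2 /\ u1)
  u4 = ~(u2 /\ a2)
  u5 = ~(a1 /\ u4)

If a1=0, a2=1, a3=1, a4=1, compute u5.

u1 = ~(1 /\ 1) = 0
u2 = ~(0 /\ 0) = 1
u4 = ~(1 /\ 1) = 0
u5 = ~(0 /\ 0) = 1

1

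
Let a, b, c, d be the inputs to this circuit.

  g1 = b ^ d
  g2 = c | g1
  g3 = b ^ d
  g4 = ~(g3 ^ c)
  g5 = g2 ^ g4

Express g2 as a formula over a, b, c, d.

g1 = b ^ d
g2 = c | g1 = c | (b ^ d)

c | (b ^ d)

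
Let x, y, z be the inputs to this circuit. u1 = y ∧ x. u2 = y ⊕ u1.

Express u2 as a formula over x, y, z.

u1 = y ∧ x
u2 = y ⊕ u1 = y ⊕ (y ∧ x)

y ⊕ (y ∧ x)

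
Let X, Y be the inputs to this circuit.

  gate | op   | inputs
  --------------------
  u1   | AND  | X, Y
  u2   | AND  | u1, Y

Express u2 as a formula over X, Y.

u1 = X AND Y
u2 = u1 AND Y = (X AND Y) AND Y

(X AND Y) AND Y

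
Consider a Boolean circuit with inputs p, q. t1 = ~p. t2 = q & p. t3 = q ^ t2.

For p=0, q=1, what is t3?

1

t2 = 1 & 0 = 0
t3 = 1 ^ 0 = 1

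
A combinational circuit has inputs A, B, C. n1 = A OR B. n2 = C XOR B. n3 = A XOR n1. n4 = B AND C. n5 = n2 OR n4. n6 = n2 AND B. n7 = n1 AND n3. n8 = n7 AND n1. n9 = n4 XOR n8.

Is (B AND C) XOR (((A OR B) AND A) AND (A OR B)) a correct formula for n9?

No

n1 = A OR B
n3 = A XOR n1 = A XOR (A OR B)
n4 = B AND C
n7 = n1 AND n3 = (A OR B) AND (A XOR (A OR B))
n8 = n7 AND n1 = ((A OR B) AND (A XOR (A OR B))) AND (A OR B)
n9 = n4 XOR n8 = (B AND C) XOR (((A OR B) AND (A XOR (A OR B))) AND (A OR B))
At A=0, B=1, C=0: circuit gives 1, formula gives 0.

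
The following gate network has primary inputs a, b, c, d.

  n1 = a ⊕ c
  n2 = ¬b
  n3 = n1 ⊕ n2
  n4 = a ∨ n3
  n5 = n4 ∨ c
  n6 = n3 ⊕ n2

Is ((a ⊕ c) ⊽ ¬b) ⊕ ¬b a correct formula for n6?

n1 = a ⊕ c
n2 = ¬b
n3 = n1 ⊕ n2 = (a ⊕ c) ⊕ ¬b
n6 = n3 ⊕ n2 = ((a ⊕ c) ⊕ ¬b) ⊕ ¬b
At a=0, b=0, c=0, d=0: circuit gives 0, formula gives 1.

No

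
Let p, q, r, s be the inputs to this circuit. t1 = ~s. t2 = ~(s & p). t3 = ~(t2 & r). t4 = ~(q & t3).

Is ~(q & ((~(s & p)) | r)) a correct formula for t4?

t2 = ~(s & p)
t3 = ~(t2 & r) = ~((~(s & p)) & r)
t4 = ~(q & t3) = ~(q & (~((~(s & p)) & r)))
At p=0, q=1, r=1, s=0: circuit gives 1, formula gives 0.

No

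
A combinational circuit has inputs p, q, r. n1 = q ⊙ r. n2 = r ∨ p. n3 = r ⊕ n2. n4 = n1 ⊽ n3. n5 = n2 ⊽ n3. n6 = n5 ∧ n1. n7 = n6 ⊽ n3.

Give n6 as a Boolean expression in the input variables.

n1 = q ⊙ r
n2 = r ∨ p
n3 = r ⊕ n2 = r ⊕ (r ∨ p)
n5 = n2 ⊽ n3 = (r ∨ p) ⊽ (r ⊕ (r ∨ p))
n6 = n5 ∧ n1 = ((r ∨ p) ⊽ (r ⊕ (r ∨ p))) ∧ (q ⊙ r)

((r ∨ p) ⊽ (r ⊕ (r ∨ p))) ∧ (q ⊙ r)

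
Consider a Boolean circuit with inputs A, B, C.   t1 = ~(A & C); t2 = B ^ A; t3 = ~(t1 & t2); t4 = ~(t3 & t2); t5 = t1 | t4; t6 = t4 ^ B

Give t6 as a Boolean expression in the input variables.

t1 = ~(A & C)
t2 = B ^ A
t3 = ~(t1 & t2) = ~((~(A & C)) & (B ^ A))
t4 = ~(t3 & t2) = ~((~((~(A & C)) & (B ^ A))) & (B ^ A))
t6 = t4 ^ B = (~((~((~(A & C)) & (B ^ A))) & (B ^ A))) ^ B

(~((~((~(A & C)) & (B ^ A))) & (B ^ A))) ^ B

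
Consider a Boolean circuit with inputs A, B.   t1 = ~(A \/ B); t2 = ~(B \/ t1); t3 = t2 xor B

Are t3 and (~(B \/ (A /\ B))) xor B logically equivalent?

t1 = ~(A \/ B)
t2 = ~(B \/ t1) = ~(B \/ (~(A \/ B)))
t3 = t2 xor B = (~(B \/ (~(A \/ B)))) xor B
At A=0, B=0: circuit gives 0, formula gives 1.

No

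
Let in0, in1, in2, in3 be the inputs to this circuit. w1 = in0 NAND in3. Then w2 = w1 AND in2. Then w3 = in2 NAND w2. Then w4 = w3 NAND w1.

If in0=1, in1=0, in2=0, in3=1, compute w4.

w1 = 1 NAND 1 = 0
w2 = 0 AND 0 = 0
w3 = 0 NAND 0 = 1
w4 = 1 NAND 0 = 1

1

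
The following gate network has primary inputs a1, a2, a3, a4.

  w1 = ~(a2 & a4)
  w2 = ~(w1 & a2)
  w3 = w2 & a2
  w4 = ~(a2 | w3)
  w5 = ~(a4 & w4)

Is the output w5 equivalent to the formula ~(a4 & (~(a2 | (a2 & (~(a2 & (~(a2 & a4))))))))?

Yes

w1 = ~(a2 & a4)
w2 = ~(w1 & a2) = ~((~(a2 & a4)) & a2)
w3 = w2 & a2 = (~((~(a2 & a4)) & a2)) & a2
w4 = ~(a2 | w3) = ~(a2 | ((~((~(a2 & a4)) & a2)) & a2))
w5 = ~(a4 & w4) = ~(a4 & (~(a2 | ((~((~(a2 & a4)) & a2)) & a2))))
At a1=0, a2=0, a3=0, a4=1: circuit gives 0, formula gives 0.
At a1=0, a2=0, a3=0, a4=0: circuit gives 1, formula gives 1.
Agrees on all 16 inputs.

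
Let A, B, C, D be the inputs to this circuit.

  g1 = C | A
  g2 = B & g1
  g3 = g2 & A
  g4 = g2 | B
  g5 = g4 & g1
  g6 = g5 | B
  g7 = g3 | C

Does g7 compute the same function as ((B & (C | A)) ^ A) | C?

g1 = C | A
g2 = B & g1 = B & (C | A)
g3 = g2 & A = (B & (C | A)) & A
g7 = g3 | C = ((B & (C | A)) & A) | C
At A=1, B=0, C=0, D=0: circuit gives 0, formula gives 1.

No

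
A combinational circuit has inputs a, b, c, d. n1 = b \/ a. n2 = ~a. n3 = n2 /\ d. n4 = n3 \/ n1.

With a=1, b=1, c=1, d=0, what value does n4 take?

1

n1 = 1 \/ 1 = 1
n2 = ~1 = 0
n3 = 0 /\ 0 = 0
n4 = 0 \/ 1 = 1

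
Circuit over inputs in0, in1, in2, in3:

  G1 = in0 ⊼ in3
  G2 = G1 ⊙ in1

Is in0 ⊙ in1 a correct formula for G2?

No

G1 = in0 ⊼ in3
G2 = G1 ⊙ in1 = (in0 ⊼ in3) ⊙ in1
At in0=0, in1=0, in2=0, in3=0: circuit gives 0, formula gives 1.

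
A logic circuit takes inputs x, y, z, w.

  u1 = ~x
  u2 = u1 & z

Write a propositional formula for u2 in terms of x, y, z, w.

u1 = ~x
u2 = u1 & z = ~x & z

~x & z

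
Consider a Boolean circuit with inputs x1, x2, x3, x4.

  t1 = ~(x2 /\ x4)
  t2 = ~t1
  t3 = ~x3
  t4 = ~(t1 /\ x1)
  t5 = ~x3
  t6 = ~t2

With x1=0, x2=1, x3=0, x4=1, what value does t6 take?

0

t1 = ~(1 /\ 1) = 0
t2 = ~0 = 1
t6 = ~1 = 0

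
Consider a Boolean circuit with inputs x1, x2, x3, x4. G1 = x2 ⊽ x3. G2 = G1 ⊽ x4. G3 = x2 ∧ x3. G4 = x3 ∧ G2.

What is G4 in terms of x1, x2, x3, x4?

G1 = x2 ⊽ x3
G2 = G1 ⊽ x4 = (x2 ⊽ x3) ⊽ x4
G4 = x3 ∧ G2 = x3 ∧ ((x2 ⊽ x3) ⊽ x4)

x3 ∧ ((x2 ⊽ x3) ⊽ x4)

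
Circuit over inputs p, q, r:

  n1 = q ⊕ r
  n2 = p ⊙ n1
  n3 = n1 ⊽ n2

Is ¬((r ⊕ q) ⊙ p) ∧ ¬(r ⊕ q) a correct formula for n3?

n1 = q ⊕ r
n2 = p ⊙ n1 = p ⊙ (q ⊕ r)
n3 = n1 ⊽ n2 = (q ⊕ r) ⊽ (p ⊙ (q ⊕ r))
At p=0, q=0, r=0: circuit gives 0, formula gives 0.
At p=1, q=0, r=0: circuit gives 1, formula gives 1.
Agrees on all 8 inputs.

Yes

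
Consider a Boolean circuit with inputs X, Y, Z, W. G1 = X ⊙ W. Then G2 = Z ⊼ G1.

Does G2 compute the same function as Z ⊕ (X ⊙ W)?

No

G1 = X ⊙ W
G2 = Z ⊼ G1 = Z ⊼ (X ⊙ W)
At X=0, Y=0, Z=0, W=1: circuit gives 1, formula gives 0.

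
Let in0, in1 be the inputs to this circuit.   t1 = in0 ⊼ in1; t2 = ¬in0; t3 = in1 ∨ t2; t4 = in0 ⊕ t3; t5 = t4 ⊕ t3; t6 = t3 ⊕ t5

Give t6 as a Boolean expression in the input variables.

t2 = ¬in0
t3 = in1 ∨ t2 = in1 ∨ ¬in0
t4 = in0 ⊕ t3 = in0 ⊕ (in1 ∨ ¬in0)
t5 = t4 ⊕ t3 = (in0 ⊕ (in1 ∨ ¬in0)) ⊕ (in1 ∨ ¬in0)
t6 = t3 ⊕ t5 = (in1 ∨ ¬in0) ⊕ ((in0 ⊕ (in1 ∨ ¬in0)) ⊕ (in1 ∨ ¬in0))

(in1 ∨ ¬in0) ⊕ ((in0 ⊕ (in1 ∨ ¬in0)) ⊕ (in1 ∨ ¬in0))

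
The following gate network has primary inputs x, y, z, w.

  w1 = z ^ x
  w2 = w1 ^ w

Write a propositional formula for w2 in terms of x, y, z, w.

(z ^ x) ^ w

w1 = z ^ x
w2 = w1 ^ w = (z ^ x) ^ w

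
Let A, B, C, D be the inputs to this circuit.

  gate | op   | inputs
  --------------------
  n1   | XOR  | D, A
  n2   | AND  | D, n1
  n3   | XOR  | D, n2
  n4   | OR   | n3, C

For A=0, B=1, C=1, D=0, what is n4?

n1 = 0 XOR 0 = 0
n2 = 0 AND 0 = 0
n3 = 0 XOR 0 = 0
n4 = 0 OR 1 = 1

1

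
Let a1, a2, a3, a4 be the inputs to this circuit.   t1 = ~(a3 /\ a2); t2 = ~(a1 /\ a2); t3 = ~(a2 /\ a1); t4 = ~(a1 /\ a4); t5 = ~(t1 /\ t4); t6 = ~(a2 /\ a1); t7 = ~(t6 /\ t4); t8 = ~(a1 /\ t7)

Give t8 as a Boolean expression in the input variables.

~(a1 /\ (~((~(a2 /\ a1)) /\ (~(a1 /\ a4)))))

t4 = ~(a1 /\ a4)
t6 = ~(a2 /\ a1)
t7 = ~(t6 /\ t4) = ~((~(a2 /\ a1)) /\ (~(a1 /\ a4)))
t8 = ~(a1 /\ t7) = ~(a1 /\ (~((~(a2 /\ a1)) /\ (~(a1 /\ a4)))))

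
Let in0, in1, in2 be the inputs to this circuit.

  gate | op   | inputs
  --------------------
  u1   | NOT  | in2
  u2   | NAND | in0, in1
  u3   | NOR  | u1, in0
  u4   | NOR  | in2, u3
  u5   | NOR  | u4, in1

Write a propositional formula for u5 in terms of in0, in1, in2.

u1 = NOT in2
u3 = u1 NOR in0 = NOT in2 NOR in0
u4 = in2 NOR u3 = in2 NOR (NOT in2 NOR in0)
u5 = u4 NOR in1 = (in2 NOR (NOT in2 NOR in0)) NOR in1

(in2 NOR (NOT in2 NOR in0)) NOR in1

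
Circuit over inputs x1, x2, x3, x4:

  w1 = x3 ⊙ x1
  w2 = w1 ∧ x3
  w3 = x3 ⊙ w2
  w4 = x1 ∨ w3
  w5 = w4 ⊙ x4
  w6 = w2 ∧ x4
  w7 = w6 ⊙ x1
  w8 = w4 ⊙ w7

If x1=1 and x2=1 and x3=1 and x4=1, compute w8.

1

w1 = 1 ⊙ 1 = 1
w2 = 1 ∧ 1 = 1
w3 = 1 ⊙ 1 = 1
w4 = 1 ∨ 1 = 1
w6 = 1 ∧ 1 = 1
w7 = 1 ⊙ 1 = 1
w8 = 1 ⊙ 1 = 1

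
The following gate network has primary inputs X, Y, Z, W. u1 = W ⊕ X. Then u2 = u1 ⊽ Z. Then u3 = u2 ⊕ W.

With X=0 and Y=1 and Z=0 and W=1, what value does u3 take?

u1 = 1 ⊕ 0 = 1
u2 = 1 ⊽ 0 = 0
u3 = 0 ⊕ 1 = 1

1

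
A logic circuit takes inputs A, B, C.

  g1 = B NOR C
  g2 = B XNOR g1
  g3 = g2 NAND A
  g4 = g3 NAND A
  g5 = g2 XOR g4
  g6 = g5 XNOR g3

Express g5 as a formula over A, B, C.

(B XNOR (B NOR C)) XOR (((B XNOR (B NOR C)) NAND A) NAND A)

g1 = B NOR C
g2 = B XNOR g1 = B XNOR (B NOR C)
g3 = g2 NAND A = (B XNOR (B NOR C)) NAND A
g4 = g3 NAND A = ((B XNOR (B NOR C)) NAND A) NAND A
g5 = g2 XOR g4 = (B XNOR (B NOR C)) XOR (((B XNOR (B NOR C)) NAND A) NAND A)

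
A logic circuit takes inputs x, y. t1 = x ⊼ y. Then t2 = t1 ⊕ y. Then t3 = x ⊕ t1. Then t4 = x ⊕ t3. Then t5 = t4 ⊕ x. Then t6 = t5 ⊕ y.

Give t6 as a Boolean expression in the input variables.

t1 = x ⊼ y
t3 = x ⊕ t1 = x ⊕ (x ⊼ y)
t4 = x ⊕ t3 = x ⊕ (x ⊕ (x ⊼ y))
t5 = t4 ⊕ x = (x ⊕ (x ⊕ (x ⊼ y))) ⊕ x
t6 = t5 ⊕ y = ((x ⊕ (x ⊕ (x ⊼ y))) ⊕ x) ⊕ y

((x ⊕ (x ⊕ (x ⊼ y))) ⊕ x) ⊕ y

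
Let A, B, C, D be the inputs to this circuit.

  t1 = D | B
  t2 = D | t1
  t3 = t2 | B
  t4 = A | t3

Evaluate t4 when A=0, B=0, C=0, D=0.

t1 = 0 | 0 = 0
t2 = 0 | 0 = 0
t3 = 0 | 0 = 0
t4 = 0 | 0 = 0

0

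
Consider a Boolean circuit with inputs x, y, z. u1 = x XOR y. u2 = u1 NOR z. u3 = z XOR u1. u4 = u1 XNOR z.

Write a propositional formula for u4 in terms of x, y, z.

(x XOR y) XNOR z

u1 = x XOR y
u4 = u1 XNOR z = (x XOR y) XNOR z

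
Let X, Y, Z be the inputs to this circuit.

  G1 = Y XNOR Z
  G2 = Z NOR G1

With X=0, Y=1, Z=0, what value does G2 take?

G1 = 1 XNOR 0 = 0
G2 = 0 NOR 0 = 1

1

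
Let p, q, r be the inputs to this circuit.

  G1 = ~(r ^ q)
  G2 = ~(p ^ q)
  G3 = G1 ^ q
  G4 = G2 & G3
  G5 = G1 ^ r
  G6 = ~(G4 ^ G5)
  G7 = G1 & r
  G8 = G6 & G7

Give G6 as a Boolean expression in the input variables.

~(((~(p ^ q)) & ((~(r ^ q)) ^ q)) ^ ((~(r ^ q)) ^ r))

G1 = ~(r ^ q)
G2 = ~(p ^ q)
G3 = G1 ^ q = (~(r ^ q)) ^ q
G4 = G2 & G3 = (~(p ^ q)) & ((~(r ^ q)) ^ q)
G5 = G1 ^ r = (~(r ^ q)) ^ r
G6 = ~(G4 ^ G5) = ~(((~(p ^ q)) & ((~(r ^ q)) ^ q)) ^ ((~(r ^ q)) ^ r))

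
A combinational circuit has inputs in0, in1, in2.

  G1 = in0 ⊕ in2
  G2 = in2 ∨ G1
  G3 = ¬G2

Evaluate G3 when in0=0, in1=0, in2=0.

1

G1 = 0 ⊕ 0 = 0
G2 = 0 ∨ 0 = 0
G3 = ¬0 = 1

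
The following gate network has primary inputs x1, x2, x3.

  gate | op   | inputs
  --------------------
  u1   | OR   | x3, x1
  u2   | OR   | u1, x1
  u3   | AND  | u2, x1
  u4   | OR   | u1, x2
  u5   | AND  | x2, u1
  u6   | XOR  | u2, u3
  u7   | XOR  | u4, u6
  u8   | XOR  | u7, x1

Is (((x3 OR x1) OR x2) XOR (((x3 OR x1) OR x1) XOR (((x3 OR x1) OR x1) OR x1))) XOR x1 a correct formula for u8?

No

u1 = x3 OR x1
u2 = u1 OR x1 = (x3 OR x1) OR x1
u3 = u2 AND x1 = ((x3 OR x1) OR x1) AND x1
u4 = u1 OR x2 = (x3 OR x1) OR x2
u6 = u2 XOR u3 = ((x3 OR x1) OR x1) XOR (((x3 OR x1) OR x1) AND x1)
u7 = u4 XOR u6 = ((x3 OR x1) OR x2) XOR (((x3 OR x1) OR x1) XOR (((x3 OR x1) OR x1) AND x1))
u8 = u7 XOR x1 = (((x3 OR x1) OR x2) XOR (((x3 OR x1) OR x1) XOR (((x3 OR x1) OR x1) AND x1))) XOR x1
At x1=0, x2=0, x3=1: circuit gives 0, formula gives 1.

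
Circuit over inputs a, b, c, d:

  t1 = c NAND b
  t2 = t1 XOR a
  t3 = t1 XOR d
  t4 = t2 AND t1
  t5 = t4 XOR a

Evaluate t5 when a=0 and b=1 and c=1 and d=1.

0

t1 = 1 NAND 1 = 0
t2 = 0 XOR 0 = 0
t4 = 0 AND 0 = 0
t5 = 0 XOR 0 = 0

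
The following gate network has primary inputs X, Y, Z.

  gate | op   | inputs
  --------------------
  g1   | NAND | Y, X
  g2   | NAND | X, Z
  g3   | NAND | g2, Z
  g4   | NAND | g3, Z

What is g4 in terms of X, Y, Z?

g2 = X NAND Z
g3 = g2 NAND Z = (X NAND Z) NAND Z
g4 = g3 NAND Z = ((X NAND Z) NAND Z) NAND Z

((X NAND Z) NAND Z) NAND Z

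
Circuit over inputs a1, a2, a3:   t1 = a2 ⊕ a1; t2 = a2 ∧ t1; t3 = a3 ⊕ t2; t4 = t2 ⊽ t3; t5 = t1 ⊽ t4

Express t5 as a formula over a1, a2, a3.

t1 = a2 ⊕ a1
t2 = a2 ∧ t1 = a2 ∧ (a2 ⊕ a1)
t3 = a3 ⊕ t2 = a3 ⊕ (a2 ∧ (a2 ⊕ a1))
t4 = t2 ⊽ t3 = (a2 ∧ (a2 ⊕ a1)) ⊽ (a3 ⊕ (a2 ∧ (a2 ⊕ a1)))
t5 = t1 ⊽ t4 = (a2 ⊕ a1) ⊽ ((a2 ∧ (a2 ⊕ a1)) ⊽ (a3 ⊕ (a2 ∧ (a2 ⊕ a1))))

(a2 ⊕ a1) ⊽ ((a2 ∧ (a2 ⊕ a1)) ⊽ (a3 ⊕ (a2 ∧ (a2 ⊕ a1))))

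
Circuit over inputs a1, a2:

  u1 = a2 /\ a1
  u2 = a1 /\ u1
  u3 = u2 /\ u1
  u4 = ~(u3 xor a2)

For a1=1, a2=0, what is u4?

1

u1 = 0 /\ 1 = 0
u2 = 1 /\ 0 = 0
u3 = 0 /\ 0 = 0
u4 = ~(0 xor 0) = 1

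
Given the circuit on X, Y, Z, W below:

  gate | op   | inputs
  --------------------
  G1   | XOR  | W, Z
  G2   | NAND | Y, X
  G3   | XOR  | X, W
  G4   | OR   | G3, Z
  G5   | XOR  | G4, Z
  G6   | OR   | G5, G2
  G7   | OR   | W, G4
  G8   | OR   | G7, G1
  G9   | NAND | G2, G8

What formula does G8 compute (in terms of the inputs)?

G1 = W XOR Z
G3 = X XOR W
G4 = G3 OR Z = (X XOR W) OR Z
G7 = W OR G4 = W OR ((X XOR W) OR Z)
G8 = G7 OR G1 = (W OR ((X XOR W) OR Z)) OR (W XOR Z)

(W OR ((X XOR W) OR Z)) OR (W XOR Z)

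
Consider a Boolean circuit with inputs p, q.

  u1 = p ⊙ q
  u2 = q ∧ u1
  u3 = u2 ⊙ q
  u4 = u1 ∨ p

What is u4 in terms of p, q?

u1 = p ⊙ q
u4 = u1 ∨ p = (p ⊙ q) ∨ p

(p ⊙ q) ∨ p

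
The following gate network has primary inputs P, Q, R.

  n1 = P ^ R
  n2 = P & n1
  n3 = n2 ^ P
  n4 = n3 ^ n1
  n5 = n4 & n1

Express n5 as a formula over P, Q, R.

n1 = P ^ R
n2 = P & n1 = P & (P ^ R)
n3 = n2 ^ P = (P & (P ^ R)) ^ P
n4 = n3 ^ n1 = ((P & (P ^ R)) ^ P) ^ (P ^ R)
n5 = n4 & n1 = (((P & (P ^ R)) ^ P) ^ (P ^ R)) & (P ^ R)

(((P & (P ^ R)) ^ P) ^ (P ^ R)) & (P ^ R)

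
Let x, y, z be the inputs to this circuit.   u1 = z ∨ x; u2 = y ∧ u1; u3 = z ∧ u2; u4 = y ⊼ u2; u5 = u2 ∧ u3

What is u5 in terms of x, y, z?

u1 = z ∨ x
u2 = y ∧ u1 = y ∧ (z ∨ x)
u3 = z ∧ u2 = z ∧ (y ∧ (z ∨ x))
u5 = u2 ∧ u3 = (y ∧ (z ∨ x)) ∧ (z ∧ (y ∧ (z ∨ x)))

(y ∧ (z ∨ x)) ∧ (z ∧ (y ∧ (z ∨ x)))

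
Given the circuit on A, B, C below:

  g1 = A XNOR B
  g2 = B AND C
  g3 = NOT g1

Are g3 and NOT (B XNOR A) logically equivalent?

g1 = A XNOR B
g3 = NOT g1 = NOT (A XNOR B)
At A=0, B=0, C=0: circuit gives 0, formula gives 0.
At A=0, B=1, C=0: circuit gives 1, formula gives 1.
Agrees on all 8 inputs.

Yes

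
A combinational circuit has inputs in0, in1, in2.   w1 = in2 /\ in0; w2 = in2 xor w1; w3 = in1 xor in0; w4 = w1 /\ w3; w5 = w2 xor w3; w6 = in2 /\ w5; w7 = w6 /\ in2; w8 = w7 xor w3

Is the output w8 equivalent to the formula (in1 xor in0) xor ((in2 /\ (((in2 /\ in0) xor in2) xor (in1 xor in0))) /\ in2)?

w1 = in2 /\ in0
w2 = in2 xor w1 = in2 xor (in2 /\ in0)
w3 = in1 xor in0
w5 = w2 xor w3 = (in2 xor (in2 /\ in0)) xor (in1 xor in0)
w6 = in2 /\ w5 = in2 /\ ((in2 xor (in2 /\ in0)) xor (in1 xor in0))
w7 = w6 /\ in2 = (in2 /\ ((in2 xor (in2 /\ in0)) xor (in1 xor in0))) /\ in2
w8 = w7 xor w3 = ((in2 /\ ((in2 xor (in2 /\ in0)) xor (in1 xor in0))) /\ in2) xor (in1 xor in0)
At in0=0, in1=0, in2=0: circuit gives 0, formula gives 0.
At in0=0, in1=0, in2=1: circuit gives 1, formula gives 1.
Agrees on all 8 inputs.

Yes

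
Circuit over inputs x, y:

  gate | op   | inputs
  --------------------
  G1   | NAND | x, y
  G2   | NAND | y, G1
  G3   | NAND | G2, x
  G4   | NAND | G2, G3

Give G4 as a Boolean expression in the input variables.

G1 = x NAND y
G2 = y NAND G1 = y NAND (x NAND y)
G3 = G2 NAND x = (y NAND (x NAND y)) NAND x
G4 = G2 NAND G3 = (y NAND (x NAND y)) NAND ((y NAND (x NAND y)) NAND x)

(y NAND (x NAND y)) NAND ((y NAND (x NAND y)) NAND x)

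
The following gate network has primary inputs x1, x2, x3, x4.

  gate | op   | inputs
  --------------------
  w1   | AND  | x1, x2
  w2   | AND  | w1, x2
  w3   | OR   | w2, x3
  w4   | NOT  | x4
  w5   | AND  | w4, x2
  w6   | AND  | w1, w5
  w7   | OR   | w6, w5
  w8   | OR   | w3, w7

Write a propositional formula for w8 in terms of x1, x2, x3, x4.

w1 = x1 AND x2
w2 = w1 AND x2 = (x1 AND x2) AND x2
w3 = w2 OR x3 = ((x1 AND x2) AND x2) OR x3
w4 = NOT x4
w5 = w4 AND x2 = NOT x4 AND x2
w6 = w1 AND w5 = (x1 AND x2) AND (NOT x4 AND x2)
w7 = w6 OR w5 = ((x1 AND x2) AND (NOT x4 AND x2)) OR (NOT x4 AND x2)
w8 = w3 OR w7 = (((x1 AND x2) AND x2) OR x3) OR (((x1 AND x2) AND (NOT x4 AND x2)) OR (NOT x4 AND x2))

(((x1 AND x2) AND x2) OR x3) OR (((x1 AND x2) AND (NOT x4 AND x2)) OR (NOT x4 AND x2))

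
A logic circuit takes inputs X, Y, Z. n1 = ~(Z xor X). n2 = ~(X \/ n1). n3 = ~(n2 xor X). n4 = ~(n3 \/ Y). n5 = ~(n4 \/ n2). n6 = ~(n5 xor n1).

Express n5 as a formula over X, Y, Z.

~((~((~((~(X \/ (~(Z xor X)))) xor X)) \/ Y)) \/ (~(X \/ (~(Z xor X)))))

n1 = ~(Z xor X)
n2 = ~(X \/ n1) = ~(X \/ (~(Z xor X)))
n3 = ~(n2 xor X) = ~((~(X \/ (~(Z xor X)))) xor X)
n4 = ~(n3 \/ Y) = ~((~((~(X \/ (~(Z xor X)))) xor X)) \/ Y)
n5 = ~(n4 \/ n2) = ~((~((~((~(X \/ (~(Z xor X)))) xor X)) \/ Y)) \/ (~(X \/ (~(Z xor X)))))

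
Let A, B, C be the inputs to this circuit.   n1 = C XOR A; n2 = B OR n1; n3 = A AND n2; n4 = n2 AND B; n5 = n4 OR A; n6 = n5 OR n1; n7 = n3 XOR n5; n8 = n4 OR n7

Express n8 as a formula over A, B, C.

n1 = C XOR A
n2 = B OR n1 = B OR (C XOR A)
n3 = A AND n2 = A AND (B OR (C XOR A))
n4 = n2 AND B = (B OR (C XOR A)) AND B
n5 = n4 OR A = ((B OR (C XOR A)) AND B) OR A
n7 = n3 XOR n5 = (A AND (B OR (C XOR A))) XOR (((B OR (C XOR A)) AND B) OR A)
n8 = n4 OR n7 = ((B OR (C XOR A)) AND B) OR ((A AND (B OR (C XOR A))) XOR (((B OR (C XOR A)) AND B) OR A))

((B OR (C XOR A)) AND B) OR ((A AND (B OR (C XOR A))) XOR (((B OR (C XOR A)) AND B) OR A))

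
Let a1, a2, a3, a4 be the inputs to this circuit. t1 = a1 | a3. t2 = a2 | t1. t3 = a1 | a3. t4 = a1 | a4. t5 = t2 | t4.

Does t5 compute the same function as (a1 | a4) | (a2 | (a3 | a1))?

Yes

t1 = a1 | a3
t2 = a2 | t1 = a2 | (a1 | a3)
t4 = a1 | a4
t5 = t2 | t4 = (a2 | (a1 | a3)) | (a1 | a4)
At a1=0, a2=0, a3=0, a4=0: circuit gives 0, formula gives 0.
At a1=0, a2=0, a3=0, a4=1: circuit gives 1, formula gives 1.
Agrees on all 16 inputs.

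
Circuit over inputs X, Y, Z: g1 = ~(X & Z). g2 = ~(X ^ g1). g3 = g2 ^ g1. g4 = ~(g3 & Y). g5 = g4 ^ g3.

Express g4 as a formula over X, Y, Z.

g1 = ~(X & Z)
g2 = ~(X ^ g1) = ~(X ^ (~(X & Z)))
g3 = g2 ^ g1 = (~(X ^ (~(X & Z)))) ^ (~(X & Z))
g4 = ~(g3 & Y) = ~(((~(X ^ (~(X & Z)))) ^ (~(X & Z))) & Y)

~(((~(X ^ (~(X & Z)))) ^ (~(X & Z))) & Y)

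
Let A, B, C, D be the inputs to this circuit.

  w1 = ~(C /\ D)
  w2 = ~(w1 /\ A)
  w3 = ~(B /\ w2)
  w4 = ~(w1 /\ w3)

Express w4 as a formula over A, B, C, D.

w1 = ~(C /\ D)
w2 = ~(w1 /\ A) = ~((~(C /\ D)) /\ A)
w3 = ~(B /\ w2) = ~(B /\ (~((~(C /\ D)) /\ A)))
w4 = ~(w1 /\ w3) = ~((~(C /\ D)) /\ (~(B /\ (~((~(C /\ D)) /\ A)))))

~((~(C /\ D)) /\ (~(B /\ (~((~(C /\ D)) /\ A)))))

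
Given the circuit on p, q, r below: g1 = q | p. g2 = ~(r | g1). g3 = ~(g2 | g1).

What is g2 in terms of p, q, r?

g1 = q | p
g2 = ~(r | g1) = ~(r | (q | p))

~(r | (q | p))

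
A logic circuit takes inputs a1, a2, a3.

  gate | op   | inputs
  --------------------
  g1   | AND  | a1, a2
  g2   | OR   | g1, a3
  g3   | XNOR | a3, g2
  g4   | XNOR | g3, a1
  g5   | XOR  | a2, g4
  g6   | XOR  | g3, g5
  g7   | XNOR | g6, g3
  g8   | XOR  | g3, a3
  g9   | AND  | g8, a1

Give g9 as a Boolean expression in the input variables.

((a3 XNOR ((a1 AND a2) OR a3)) XOR a3) AND a1

g1 = a1 AND a2
g2 = g1 OR a3 = (a1 AND a2) OR a3
g3 = a3 XNOR g2 = a3 XNOR ((a1 AND a2) OR a3)
g8 = g3 XOR a3 = (a3 XNOR ((a1 AND a2) OR a3)) XOR a3
g9 = g8 AND a1 = ((a3 XNOR ((a1 AND a2) OR a3)) XOR a3) AND a1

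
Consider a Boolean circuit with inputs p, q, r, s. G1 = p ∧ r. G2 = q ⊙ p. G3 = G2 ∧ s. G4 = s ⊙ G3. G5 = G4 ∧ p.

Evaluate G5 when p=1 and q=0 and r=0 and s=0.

G2 = 0 ⊙ 1 = 0
G3 = 0 ∧ 0 = 0
G4 = 0 ⊙ 0 = 1
G5 = 1 ∧ 1 = 1

1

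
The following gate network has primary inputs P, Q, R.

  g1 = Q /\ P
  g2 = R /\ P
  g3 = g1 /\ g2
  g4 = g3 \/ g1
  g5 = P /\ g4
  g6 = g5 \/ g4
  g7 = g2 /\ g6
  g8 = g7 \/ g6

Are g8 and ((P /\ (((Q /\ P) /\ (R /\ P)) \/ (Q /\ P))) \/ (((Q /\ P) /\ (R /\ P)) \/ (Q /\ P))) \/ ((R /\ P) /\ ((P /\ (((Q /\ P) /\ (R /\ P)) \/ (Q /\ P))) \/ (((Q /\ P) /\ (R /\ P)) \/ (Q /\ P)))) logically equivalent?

Yes

g1 = Q /\ P
g2 = R /\ P
g3 = g1 /\ g2 = (Q /\ P) /\ (R /\ P)
g4 = g3 \/ g1 = ((Q /\ P) /\ (R /\ P)) \/ (Q /\ P)
g5 = P /\ g4 = P /\ (((Q /\ P) /\ (R /\ P)) \/ (Q /\ P))
g6 = g5 \/ g4 = (P /\ (((Q /\ P) /\ (R /\ P)) \/ (Q /\ P))) \/ (((Q /\ P) /\ (R /\ P)) \/ (Q /\ P))
g7 = g2 /\ g6 = (R /\ P) /\ ((P /\ (((Q /\ P) /\ (R /\ P)) \/ (Q /\ P))) \/ (((Q /\ P) /\ (R /\ P)) \/ (Q /\ P)))
g8 = g7 \/ g6 = ((R /\ P) /\ ((P /\ (((Q /\ P) /\ (R /\ P)) \/ (Q /\ P))) \/ (((Q /\ P) /\ (R /\ P)) \/ (Q /\ P)))) \/ ((P /\ (((Q /\ P) /\ (R /\ P)) \/ (Q /\ P))) \/ (((Q /\ P) /\ (R /\ P)) \/ (Q /\ P)))
At P=0, Q=0, R=0: circuit gives 0, formula gives 0.
At P=1, Q=1, R=0: circuit gives 1, formula gives 1.
Agrees on all 8 inputs.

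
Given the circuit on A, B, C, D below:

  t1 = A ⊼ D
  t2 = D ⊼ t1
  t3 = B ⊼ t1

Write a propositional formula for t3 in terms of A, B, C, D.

t1 = A ⊼ D
t3 = B ⊼ t1 = B ⊼ (A ⊼ D)

B ⊼ (A ⊼ D)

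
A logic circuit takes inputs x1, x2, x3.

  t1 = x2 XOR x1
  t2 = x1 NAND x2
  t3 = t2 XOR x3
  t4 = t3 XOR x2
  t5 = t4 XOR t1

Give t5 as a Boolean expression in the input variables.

t1 = x2 XOR x1
t2 = x1 NAND x2
t3 = t2 XOR x3 = (x1 NAND x2) XOR x3
t4 = t3 XOR x2 = ((x1 NAND x2) XOR x3) XOR x2
t5 = t4 XOR t1 = (((x1 NAND x2) XOR x3) XOR x2) XOR (x2 XOR x1)

(((x1 NAND x2) XOR x3) XOR x2) XOR (x2 XOR x1)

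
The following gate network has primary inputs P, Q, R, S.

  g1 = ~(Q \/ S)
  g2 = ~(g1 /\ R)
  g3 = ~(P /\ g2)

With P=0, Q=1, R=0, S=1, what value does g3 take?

g1 = ~(1 \/ 1) = 0
g2 = ~(0 /\ 0) = 1
g3 = ~(0 /\ 1) = 1

1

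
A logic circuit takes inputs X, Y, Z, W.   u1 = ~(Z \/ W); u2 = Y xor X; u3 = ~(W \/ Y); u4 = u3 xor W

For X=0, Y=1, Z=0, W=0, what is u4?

u3 = ~(0 \/ 1) = 0
u4 = 0 xor 0 = 0

0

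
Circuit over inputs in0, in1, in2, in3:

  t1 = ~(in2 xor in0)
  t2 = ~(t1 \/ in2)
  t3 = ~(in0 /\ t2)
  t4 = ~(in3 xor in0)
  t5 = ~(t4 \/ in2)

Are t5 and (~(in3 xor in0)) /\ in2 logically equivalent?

No

t4 = ~(in3 xor in0)
t5 = ~(t4 \/ in2) = ~((~(in3 xor in0)) \/ in2)
At in0=0, in1=0, in2=0, in3=1: circuit gives 1, formula gives 0.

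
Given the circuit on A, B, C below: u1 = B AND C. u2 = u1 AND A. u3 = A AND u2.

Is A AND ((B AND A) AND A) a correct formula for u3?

No

u1 = B AND C
u2 = u1 AND A = (B AND C) AND A
u3 = A AND u2 = A AND ((B AND C) AND A)
At A=1, B=1, C=0: circuit gives 0, formula gives 1.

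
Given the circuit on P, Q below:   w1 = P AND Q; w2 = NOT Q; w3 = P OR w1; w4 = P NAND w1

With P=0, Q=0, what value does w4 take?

1

w1 = 0 AND 0 = 0
w4 = 0 NAND 0 = 1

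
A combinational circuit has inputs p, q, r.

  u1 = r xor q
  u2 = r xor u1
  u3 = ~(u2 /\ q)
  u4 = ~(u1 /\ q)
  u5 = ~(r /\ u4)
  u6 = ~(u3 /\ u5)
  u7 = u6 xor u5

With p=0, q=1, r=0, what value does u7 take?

u1 = 0 xor 1 = 1
u2 = 0 xor 1 = 1
u3 = ~(1 /\ 1) = 0
u4 = ~(1 /\ 1) = 0
u5 = ~(0 /\ 0) = 1
u6 = ~(0 /\ 1) = 1
u7 = 1 xor 1 = 0

0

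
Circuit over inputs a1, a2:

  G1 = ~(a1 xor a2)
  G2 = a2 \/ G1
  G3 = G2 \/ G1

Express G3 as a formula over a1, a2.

G1 = ~(a1 xor a2)
G2 = a2 \/ G1 = a2 \/ (~(a1 xor a2))
G3 = G2 \/ G1 = (a2 \/ (~(a1 xor a2))) \/ (~(a1 xor a2))

(a2 \/ (~(a1 xor a2))) \/ (~(a1 xor a2))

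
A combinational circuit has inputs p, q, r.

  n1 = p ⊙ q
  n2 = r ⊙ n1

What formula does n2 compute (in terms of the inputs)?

n1 = p ⊙ q
n2 = r ⊙ n1 = r ⊙ (p ⊙ q)

r ⊙ (p ⊙ q)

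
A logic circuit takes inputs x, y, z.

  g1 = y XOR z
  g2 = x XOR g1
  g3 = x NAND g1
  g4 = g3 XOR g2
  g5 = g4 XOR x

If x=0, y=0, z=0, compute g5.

1

g1 = 0 XOR 0 = 0
g2 = 0 XOR 0 = 0
g3 = 0 NAND 0 = 1
g4 = 1 XOR 0 = 1
g5 = 1 XOR 0 = 1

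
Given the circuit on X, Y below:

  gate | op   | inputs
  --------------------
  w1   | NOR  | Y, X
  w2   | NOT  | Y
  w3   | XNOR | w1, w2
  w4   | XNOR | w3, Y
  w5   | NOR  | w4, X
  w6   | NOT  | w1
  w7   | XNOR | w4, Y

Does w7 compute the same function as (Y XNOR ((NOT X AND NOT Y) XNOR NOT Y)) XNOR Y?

Yes

w1 = Y NOR X
w2 = NOT Y
w3 = w1 XNOR w2 = (Y NOR X) XNOR NOT Y
w4 = w3 XNOR Y = ((Y NOR X) XNOR NOT Y) XNOR Y
w7 = w4 XNOR Y = (((Y NOR X) XNOR NOT Y) XNOR Y) XNOR Y
At X=1, Y=0: circuit gives 0, formula gives 0.
At X=0, Y=0: circuit gives 1, formula gives 1.
Agrees on all 4 inputs.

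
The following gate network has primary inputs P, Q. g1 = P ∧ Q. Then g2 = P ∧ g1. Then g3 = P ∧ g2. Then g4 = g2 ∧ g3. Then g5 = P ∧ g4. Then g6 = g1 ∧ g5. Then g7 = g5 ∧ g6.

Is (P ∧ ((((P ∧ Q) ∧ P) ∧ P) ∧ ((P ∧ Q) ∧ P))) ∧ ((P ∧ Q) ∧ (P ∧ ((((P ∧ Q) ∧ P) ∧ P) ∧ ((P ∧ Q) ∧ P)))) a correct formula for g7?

Yes

g1 = P ∧ Q
g2 = P ∧ g1 = P ∧ (P ∧ Q)
g3 = P ∧ g2 = P ∧ (P ∧ (P ∧ Q))
g4 = g2 ∧ g3 = (P ∧ (P ∧ Q)) ∧ (P ∧ (P ∧ (P ∧ Q)))
g5 = P ∧ g4 = P ∧ ((P ∧ (P ∧ Q)) ∧ (P ∧ (P ∧ (P ∧ Q))))
g6 = g1 ∧ g5 = (P ∧ Q) ∧ (P ∧ ((P ∧ (P ∧ Q)) ∧ (P ∧ (P ∧ (P ∧ Q)))))
g7 = g5 ∧ g6 = (P ∧ ((P ∧ (P ∧ Q)) ∧ (P ∧ (P ∧ (P ∧ Q))))) ∧ ((P ∧ Q) ∧ (P ∧ ((P ∧ (P ∧ Q)) ∧ (P ∧ (P ∧ (P ∧ Q))))))
At P=0, Q=0: circuit gives 0, formula gives 0.
At P=1, Q=1: circuit gives 1, formula gives 1.
Agrees on all 4 inputs.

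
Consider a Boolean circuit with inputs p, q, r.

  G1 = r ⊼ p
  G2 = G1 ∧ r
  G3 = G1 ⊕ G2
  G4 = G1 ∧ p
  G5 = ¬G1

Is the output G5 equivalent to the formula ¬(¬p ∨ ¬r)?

Yes

G1 = r ⊼ p
G5 = ¬G1 = ¬(r ⊼ p)
At p=0, q=0, r=0: circuit gives 0, formula gives 0.
At p=1, q=0, r=1: circuit gives 1, formula gives 1.
Agrees on all 8 inputs.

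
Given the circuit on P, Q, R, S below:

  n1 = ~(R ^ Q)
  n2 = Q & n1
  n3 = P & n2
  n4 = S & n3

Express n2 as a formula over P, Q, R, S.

n1 = ~(R ^ Q)
n2 = Q & n1 = Q & (~(R ^ Q))

Q & (~(R ^ Q))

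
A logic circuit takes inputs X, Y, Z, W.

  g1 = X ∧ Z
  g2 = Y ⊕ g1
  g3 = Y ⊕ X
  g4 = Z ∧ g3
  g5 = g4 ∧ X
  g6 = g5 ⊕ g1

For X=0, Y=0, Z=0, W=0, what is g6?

0

g1 = 0 ∧ 0 = 0
g3 = 0 ⊕ 0 = 0
g4 = 0 ∧ 0 = 0
g5 = 0 ∧ 0 = 0
g6 = 0 ⊕ 0 = 0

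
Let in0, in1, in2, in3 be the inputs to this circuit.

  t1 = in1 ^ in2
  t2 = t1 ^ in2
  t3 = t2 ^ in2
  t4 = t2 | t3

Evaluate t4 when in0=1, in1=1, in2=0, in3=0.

1

t1 = 1 ^ 0 = 1
t2 = 1 ^ 0 = 1
t3 = 1 ^ 0 = 1
t4 = 1 | 1 = 1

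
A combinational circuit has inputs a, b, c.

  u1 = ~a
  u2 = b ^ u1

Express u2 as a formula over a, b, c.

u1 = ~a
u2 = b ^ u1 = b ^ ~a

b ^ ~a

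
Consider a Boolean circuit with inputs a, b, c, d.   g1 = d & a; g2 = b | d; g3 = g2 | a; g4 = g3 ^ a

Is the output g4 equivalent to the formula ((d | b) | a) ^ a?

g2 = b | d
g3 = g2 | a = (b | d) | a
g4 = g3 ^ a = ((b | d) | a) ^ a
At a=0, b=0, c=0, d=0: circuit gives 0, formula gives 0.
At a=0, b=0, c=0, d=1: circuit gives 1, formula gives 1.
Agrees on all 16 inputs.

Yes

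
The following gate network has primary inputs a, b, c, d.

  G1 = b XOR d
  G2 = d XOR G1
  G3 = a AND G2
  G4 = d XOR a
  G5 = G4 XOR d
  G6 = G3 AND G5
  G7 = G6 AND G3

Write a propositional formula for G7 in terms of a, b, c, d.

G1 = b XOR d
G2 = d XOR G1 = d XOR (b XOR d)
G3 = a AND G2 = a AND (d XOR (b XOR d))
G4 = d XOR a
G5 = G4 XOR d = (d XOR a) XOR d
G6 = G3 AND G5 = (a AND (d XOR (b XOR d))) AND ((d XOR a) XOR d)
G7 = G6 AND G3 = ((a AND (d XOR (b XOR d))) AND ((d XOR a) XOR d)) AND (a AND (d XOR (b XOR d)))

((a AND (d XOR (b XOR d))) AND ((d XOR a) XOR d)) AND (a AND (d XOR (b XOR d)))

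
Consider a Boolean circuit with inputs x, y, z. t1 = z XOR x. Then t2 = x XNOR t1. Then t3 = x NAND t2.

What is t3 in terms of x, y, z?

t1 = z XOR x
t2 = x XNOR t1 = x XNOR (z XOR x)
t3 = x NAND t2 = x NAND (x XNOR (z XOR x))

x NAND (x XNOR (z XOR x))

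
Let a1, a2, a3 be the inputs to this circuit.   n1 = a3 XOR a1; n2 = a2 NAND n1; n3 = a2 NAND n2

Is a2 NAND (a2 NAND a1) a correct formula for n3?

No

n1 = a3 XOR a1
n2 = a2 NAND n1 = a2 NAND (a3 XOR a1)
n3 = a2 NAND n2 = a2 NAND (a2 NAND (a3 XOR a1))
At a1=0, a2=1, a3=1: circuit gives 1, formula gives 0.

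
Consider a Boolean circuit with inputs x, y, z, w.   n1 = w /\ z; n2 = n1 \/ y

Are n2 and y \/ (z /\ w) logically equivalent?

Yes

n1 = w /\ z
n2 = n1 \/ y = (w /\ z) \/ y
At x=0, y=0, z=0, w=0: circuit gives 0, formula gives 0.
At x=0, y=0, z=1, w=1: circuit gives 1, formula gives 1.
Agrees on all 16 inputs.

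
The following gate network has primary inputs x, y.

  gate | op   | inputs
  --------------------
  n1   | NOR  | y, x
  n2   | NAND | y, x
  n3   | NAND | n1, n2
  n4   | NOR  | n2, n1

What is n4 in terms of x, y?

(y NAND x) NOR (y NOR x)

n1 = y NOR x
n2 = y NAND x
n4 = n2 NOR n1 = (y NAND x) NOR (y NOR x)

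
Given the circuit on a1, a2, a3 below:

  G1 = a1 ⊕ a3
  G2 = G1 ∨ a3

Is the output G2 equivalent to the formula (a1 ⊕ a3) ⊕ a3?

G1 = a1 ⊕ a3
G2 = G1 ∨ a3 = (a1 ⊕ a3) ∨ a3
At a1=0, a2=0, a3=1: circuit gives 1, formula gives 0.

No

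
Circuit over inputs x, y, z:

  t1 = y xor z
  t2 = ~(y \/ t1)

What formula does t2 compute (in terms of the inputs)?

~(y \/ (y xor z))

t1 = y xor z
t2 = ~(y \/ t1) = ~(y \/ (y xor z))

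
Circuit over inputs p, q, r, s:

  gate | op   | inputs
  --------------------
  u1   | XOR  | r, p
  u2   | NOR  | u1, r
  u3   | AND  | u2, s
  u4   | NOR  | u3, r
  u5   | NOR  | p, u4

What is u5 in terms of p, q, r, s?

u1 = r XOR p
u2 = u1 NOR r = (r XOR p) NOR r
u3 = u2 AND s = ((r XOR p) NOR r) AND s
u4 = u3 NOR r = (((r XOR p) NOR r) AND s) NOR r
u5 = p NOR u4 = p NOR ((((r XOR p) NOR r) AND s) NOR r)

p NOR ((((r XOR p) NOR r) AND s) NOR r)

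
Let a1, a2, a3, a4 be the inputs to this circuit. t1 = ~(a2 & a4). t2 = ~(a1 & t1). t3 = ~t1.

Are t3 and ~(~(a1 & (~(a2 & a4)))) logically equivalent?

t1 = ~(a2 & a4)
t3 = ~t1 = ~(~(a2 & a4))
At a1=0, a2=1, a3=0, a4=1: circuit gives 1, formula gives 0.

No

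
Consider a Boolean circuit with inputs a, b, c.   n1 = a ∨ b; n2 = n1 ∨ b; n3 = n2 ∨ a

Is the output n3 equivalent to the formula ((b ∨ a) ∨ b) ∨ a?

Yes

n1 = a ∨ b
n2 = n1 ∨ b = (a ∨ b) ∨ b
n3 = n2 ∨ a = ((a ∨ b) ∨ b) ∨ a
At a=0, b=0, c=0: circuit gives 0, formula gives 0.
At a=0, b=1, c=0: circuit gives 1, formula gives 1.
Agrees on all 8 inputs.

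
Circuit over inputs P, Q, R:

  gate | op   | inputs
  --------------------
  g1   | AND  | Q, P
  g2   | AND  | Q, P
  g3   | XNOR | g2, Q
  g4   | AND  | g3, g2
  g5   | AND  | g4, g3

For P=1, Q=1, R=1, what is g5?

g2 = 1 AND 1 = 1
g3 = 1 XNOR 1 = 1
g4 = 1 AND 1 = 1
g5 = 1 AND 1 = 1

1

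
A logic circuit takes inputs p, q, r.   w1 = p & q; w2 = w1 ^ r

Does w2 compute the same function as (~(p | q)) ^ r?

w1 = p & q
w2 = w1 ^ r = (p & q) ^ r
At p=0, q=0, r=0: circuit gives 0, formula gives 1.

No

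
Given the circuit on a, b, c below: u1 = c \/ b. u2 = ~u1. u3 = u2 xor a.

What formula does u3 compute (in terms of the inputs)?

~(c \/ b) xor a

u1 = c \/ b
u2 = ~u1 = ~(c \/ b)
u3 = u2 xor a = ~(c \/ b) xor a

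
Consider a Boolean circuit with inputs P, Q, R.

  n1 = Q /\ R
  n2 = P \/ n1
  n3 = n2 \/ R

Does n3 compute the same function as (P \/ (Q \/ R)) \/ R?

No

n1 = Q /\ R
n2 = P \/ n1 = P \/ (Q /\ R)
n3 = n2 \/ R = (P \/ (Q /\ R)) \/ R
At P=0, Q=1, R=0: circuit gives 0, formula gives 1.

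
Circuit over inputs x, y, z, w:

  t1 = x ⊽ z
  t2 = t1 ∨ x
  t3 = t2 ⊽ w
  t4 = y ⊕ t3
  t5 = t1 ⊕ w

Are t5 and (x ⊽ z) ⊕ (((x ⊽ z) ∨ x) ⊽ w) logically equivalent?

t1 = x ⊽ z
t5 = t1 ⊕ w = (x ⊽ z) ⊕ w
At x=0, y=0, z=0, w=1: circuit gives 0, formula gives 1.

No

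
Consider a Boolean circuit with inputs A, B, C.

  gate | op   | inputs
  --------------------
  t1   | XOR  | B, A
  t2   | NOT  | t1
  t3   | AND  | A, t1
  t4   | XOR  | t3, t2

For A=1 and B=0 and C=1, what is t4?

t1 = 0 XOR 1 = 1
t2 = NOT 1 = 0
t3 = 1 AND 1 = 1
t4 = 1 XOR 0 = 1

1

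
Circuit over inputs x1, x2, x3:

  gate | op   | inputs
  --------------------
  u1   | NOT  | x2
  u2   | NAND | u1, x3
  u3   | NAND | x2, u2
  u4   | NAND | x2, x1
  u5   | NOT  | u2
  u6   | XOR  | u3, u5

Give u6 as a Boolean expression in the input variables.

u1 = NOT x2
u2 = u1 NAND x3 = NOT x2 NAND x3
u3 = x2 NAND u2 = x2 NAND (NOT x2 NAND x3)
u5 = NOT u2 = NOT (NOT x2 NAND x3)
u6 = u3 XOR u5 = (x2 NAND (NOT x2 NAND x3)) XOR NOT (NOT x2 NAND x3)

(x2 NAND (NOT x2 NAND x3)) XOR NOT (NOT x2 NAND x3)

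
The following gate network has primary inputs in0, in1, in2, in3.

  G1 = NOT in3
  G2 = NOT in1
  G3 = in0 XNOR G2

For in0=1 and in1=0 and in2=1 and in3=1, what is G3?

1

G2 = NOT 0 = 1
G3 = 1 XNOR 1 = 1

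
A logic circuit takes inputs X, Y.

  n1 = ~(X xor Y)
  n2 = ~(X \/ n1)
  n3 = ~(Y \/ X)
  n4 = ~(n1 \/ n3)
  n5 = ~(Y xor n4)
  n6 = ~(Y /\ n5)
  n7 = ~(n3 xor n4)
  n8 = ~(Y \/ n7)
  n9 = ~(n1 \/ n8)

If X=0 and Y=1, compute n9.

1

n1 = ~(0 xor 1) = 0
n3 = ~(1 \/ 0) = 0
n4 = ~(0 \/ 0) = 1
n7 = ~(0 xor 1) = 0
n8 = ~(1 \/ 0) = 0
n9 = ~(0 \/ 0) = 1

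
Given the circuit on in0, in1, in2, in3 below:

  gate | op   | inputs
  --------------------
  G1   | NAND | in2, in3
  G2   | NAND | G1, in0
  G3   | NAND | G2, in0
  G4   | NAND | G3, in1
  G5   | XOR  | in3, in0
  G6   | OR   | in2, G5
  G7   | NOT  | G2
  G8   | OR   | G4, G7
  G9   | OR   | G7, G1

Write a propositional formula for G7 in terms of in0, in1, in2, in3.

NOT ((in2 NAND in3) NAND in0)

G1 = in2 NAND in3
G2 = G1 NAND in0 = (in2 NAND in3) NAND in0
G7 = NOT G2 = NOT ((in2 NAND in3) NAND in0)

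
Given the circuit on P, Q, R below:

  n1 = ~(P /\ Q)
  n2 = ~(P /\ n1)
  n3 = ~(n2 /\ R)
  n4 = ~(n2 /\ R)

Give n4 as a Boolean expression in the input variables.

n1 = ~(P /\ Q)
n2 = ~(P /\ n1) = ~(P /\ (~(P /\ Q)))
n4 = ~(n2 /\ R) = ~((~(P /\ (~(P /\ Q)))) /\ R)

~((~(P /\ (~(P /\ Q)))) /\ R)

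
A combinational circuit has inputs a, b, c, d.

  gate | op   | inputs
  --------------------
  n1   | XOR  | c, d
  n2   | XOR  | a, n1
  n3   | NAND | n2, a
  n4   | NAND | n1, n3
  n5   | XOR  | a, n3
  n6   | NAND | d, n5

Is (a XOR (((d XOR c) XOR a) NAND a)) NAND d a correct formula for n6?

n1 = c XOR d
n2 = a XOR n1 = a XOR (c XOR d)
n3 = n2 NAND a = (a XOR (c XOR d)) NAND a
n5 = a XOR n3 = a XOR ((a XOR (c XOR d)) NAND a)
n6 = d NAND n5 = d NAND (a XOR ((a XOR (c XOR d)) NAND a))
At a=0, b=0, c=0, d=1: circuit gives 0, formula gives 0.
At a=0, b=0, c=0, d=0: circuit gives 1, formula gives 1.
Agrees on all 16 inputs.

Yes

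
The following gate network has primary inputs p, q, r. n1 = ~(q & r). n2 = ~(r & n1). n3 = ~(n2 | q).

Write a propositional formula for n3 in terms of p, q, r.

~((~(r & (~(q & r)))) | q)

n1 = ~(q & r)
n2 = ~(r & n1) = ~(r & (~(q & r)))
n3 = ~(n2 | q) = ~((~(r & (~(q & r)))) | q)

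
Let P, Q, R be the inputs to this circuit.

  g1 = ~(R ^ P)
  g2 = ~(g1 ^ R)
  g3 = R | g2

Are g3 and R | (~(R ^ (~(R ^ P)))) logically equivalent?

Yes

g1 = ~(R ^ P)
g2 = ~(g1 ^ R) = ~((~(R ^ P)) ^ R)
g3 = R | g2 = R | (~((~(R ^ P)) ^ R))
At P=0, Q=0, R=0: circuit gives 0, formula gives 0.
At P=0, Q=0, R=1: circuit gives 1, formula gives 1.
Agrees on all 8 inputs.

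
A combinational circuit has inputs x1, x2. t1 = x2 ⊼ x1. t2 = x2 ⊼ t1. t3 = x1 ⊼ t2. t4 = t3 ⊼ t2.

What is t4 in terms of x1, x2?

t1 = x2 ⊼ x1
t2 = x2 ⊼ t1 = x2 ⊼ (x2 ⊼ x1)
t3 = x1 ⊼ t2 = x1 ⊼ (x2 ⊼ (x2 ⊼ x1))
t4 = t3 ⊼ t2 = (x1 ⊼ (x2 ⊼ (x2 ⊼ x1))) ⊼ (x2 ⊼ (x2 ⊼ x1))

(x1 ⊼ (x2 ⊼ (x2 ⊼ x1))) ⊼ (x2 ⊼ (x2 ⊼ x1))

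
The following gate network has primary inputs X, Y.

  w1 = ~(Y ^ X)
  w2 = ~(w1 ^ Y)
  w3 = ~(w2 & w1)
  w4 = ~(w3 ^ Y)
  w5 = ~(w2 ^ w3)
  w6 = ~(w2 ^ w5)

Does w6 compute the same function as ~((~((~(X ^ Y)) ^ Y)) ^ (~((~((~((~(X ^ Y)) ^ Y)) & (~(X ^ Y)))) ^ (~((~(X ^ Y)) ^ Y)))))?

Yes

w1 = ~(Y ^ X)
w2 = ~(w1 ^ Y) = ~((~(Y ^ X)) ^ Y)
w3 = ~(w2 & w1) = ~((~((~(Y ^ X)) ^ Y)) & (~(Y ^ X)))
w5 = ~(w2 ^ w3) = ~((~((~(Y ^ X)) ^ Y)) ^ (~((~((~(Y ^ X)) ^ Y)) & (~(Y ^ X)))))
w6 = ~(w2 ^ w5) = ~((~((~(Y ^ X)) ^ Y)) ^ (~((~((~(Y ^ X)) ^ Y)) ^ (~((~((~(Y ^ X)) ^ Y)) & (~(Y ^ X)))))))
At X=1, Y=1: circuit gives 0, formula gives 0.
At X=0, Y=0: circuit gives 1, formula gives 1.
Agrees on all 4 inputs.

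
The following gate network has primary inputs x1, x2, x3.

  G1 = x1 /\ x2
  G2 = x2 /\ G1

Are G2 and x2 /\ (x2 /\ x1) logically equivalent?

Yes

G1 = x1 /\ x2
G2 = x2 /\ G1 = x2 /\ (x1 /\ x2)
At x1=0, x2=0, x3=0: circuit gives 0, formula gives 0.
At x1=1, x2=1, x3=0: circuit gives 1, formula gives 1.
Agrees on all 8 inputs.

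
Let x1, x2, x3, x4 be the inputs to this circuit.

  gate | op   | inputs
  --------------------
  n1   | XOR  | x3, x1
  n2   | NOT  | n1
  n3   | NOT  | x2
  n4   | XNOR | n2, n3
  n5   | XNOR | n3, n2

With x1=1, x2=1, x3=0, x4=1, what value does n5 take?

1

n1 = 0 XOR 1 = 1
n2 = NOT 1 = 0
n3 = NOT 1 = 0
n5 = 0 XNOR 0 = 1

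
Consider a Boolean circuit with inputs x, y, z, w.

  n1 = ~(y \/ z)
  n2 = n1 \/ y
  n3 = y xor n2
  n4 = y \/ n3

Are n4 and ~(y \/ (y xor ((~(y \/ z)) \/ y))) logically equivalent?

No

n1 = ~(y \/ z)
n2 = n1 \/ y = (~(y \/ z)) \/ y
n3 = y xor n2 = y xor ((~(y \/ z)) \/ y)
n4 = y \/ n3 = y \/ (y xor ((~(y \/ z)) \/ y))
At x=0, y=0, z=0, w=0: circuit gives 1, formula gives 0.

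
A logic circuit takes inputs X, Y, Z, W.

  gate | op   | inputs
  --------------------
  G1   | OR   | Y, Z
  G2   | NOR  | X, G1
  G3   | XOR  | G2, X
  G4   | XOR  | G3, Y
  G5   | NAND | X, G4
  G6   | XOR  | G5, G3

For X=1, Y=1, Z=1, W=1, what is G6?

0

G1 = 1 OR 1 = 1
G2 = 1 NOR 1 = 0
G3 = 0 XOR 1 = 1
G4 = 1 XOR 1 = 0
G5 = 1 NAND 0 = 1
G6 = 1 XOR 1 = 0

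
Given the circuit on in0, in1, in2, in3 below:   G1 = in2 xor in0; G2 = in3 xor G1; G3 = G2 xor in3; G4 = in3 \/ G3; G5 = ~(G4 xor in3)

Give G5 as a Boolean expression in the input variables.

G1 = in2 xor in0
G2 = in3 xor G1 = in3 xor (in2 xor in0)
G3 = G2 xor in3 = (in3 xor (in2 xor in0)) xor in3
G4 = in3 \/ G3 = in3 \/ ((in3 xor (in2 xor in0)) xor in3)
G5 = ~(G4 xor in3) = ~((in3 \/ ((in3 xor (in2 xor in0)) xor in3)) xor in3)

~((in3 \/ ((in3 xor (in2 xor in0)) xor in3)) xor in3)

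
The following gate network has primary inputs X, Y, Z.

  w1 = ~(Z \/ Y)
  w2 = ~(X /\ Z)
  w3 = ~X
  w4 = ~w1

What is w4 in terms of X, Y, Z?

~(~(Z \/ Y))

w1 = ~(Z \/ Y)
w4 = ~w1 = ~(~(Z \/ Y))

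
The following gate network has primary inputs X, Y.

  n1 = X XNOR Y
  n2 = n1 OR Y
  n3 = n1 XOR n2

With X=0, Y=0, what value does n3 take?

0

n1 = 0 XNOR 0 = 1
n2 = 1 OR 0 = 1
n3 = 1 XOR 1 = 0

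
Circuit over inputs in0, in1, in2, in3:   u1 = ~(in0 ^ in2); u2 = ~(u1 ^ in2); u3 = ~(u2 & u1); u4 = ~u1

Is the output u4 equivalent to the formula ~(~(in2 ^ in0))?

u1 = ~(in0 ^ in2)
u4 = ~u1 = ~(~(in0 ^ in2))
At in0=0, in1=0, in2=0, in3=0: circuit gives 0, formula gives 0.
At in0=0, in1=0, in2=1, in3=0: circuit gives 1, formula gives 1.
Agrees on all 16 inputs.

Yes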